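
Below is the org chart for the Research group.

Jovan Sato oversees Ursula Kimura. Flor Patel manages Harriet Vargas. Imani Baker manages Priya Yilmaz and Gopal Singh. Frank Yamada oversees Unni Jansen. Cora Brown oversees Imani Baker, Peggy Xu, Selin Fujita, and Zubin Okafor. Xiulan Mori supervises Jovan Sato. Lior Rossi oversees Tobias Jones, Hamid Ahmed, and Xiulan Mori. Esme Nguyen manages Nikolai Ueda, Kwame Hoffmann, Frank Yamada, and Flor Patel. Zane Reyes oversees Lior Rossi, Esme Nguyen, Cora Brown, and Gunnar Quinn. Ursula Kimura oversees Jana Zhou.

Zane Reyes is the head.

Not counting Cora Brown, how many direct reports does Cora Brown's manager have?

Cora Brown reports to Zane Reyes. Zane Reyes's other direct reports are Lior Rossi, Esme Nguyen, Gunnar Quinn — 3 peers.

3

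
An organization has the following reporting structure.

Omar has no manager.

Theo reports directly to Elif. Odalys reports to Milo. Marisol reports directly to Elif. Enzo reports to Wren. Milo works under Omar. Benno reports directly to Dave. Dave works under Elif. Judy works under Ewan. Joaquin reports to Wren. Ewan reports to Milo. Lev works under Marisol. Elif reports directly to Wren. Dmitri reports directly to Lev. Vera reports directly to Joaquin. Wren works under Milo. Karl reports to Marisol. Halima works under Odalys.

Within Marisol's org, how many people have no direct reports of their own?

The people in Marisol's organization with no one reporting to them are Karl, Dmitri. That is 2.

2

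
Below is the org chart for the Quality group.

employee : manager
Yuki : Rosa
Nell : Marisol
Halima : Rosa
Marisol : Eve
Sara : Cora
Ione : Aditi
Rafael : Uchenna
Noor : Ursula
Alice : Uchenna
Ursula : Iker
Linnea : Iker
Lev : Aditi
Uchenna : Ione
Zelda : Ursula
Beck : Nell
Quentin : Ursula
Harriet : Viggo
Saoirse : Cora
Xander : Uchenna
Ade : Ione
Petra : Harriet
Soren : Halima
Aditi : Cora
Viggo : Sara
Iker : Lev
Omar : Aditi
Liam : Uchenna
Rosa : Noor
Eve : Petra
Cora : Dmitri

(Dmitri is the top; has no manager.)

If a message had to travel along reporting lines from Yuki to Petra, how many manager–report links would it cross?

11

Yuki is 7 levels below Cora, and Petra is 4 levels below Cora (their lowest common manager). The shortest path runs up from Yuki to Cora and back down to Petra: 7 + 4 = 11 links.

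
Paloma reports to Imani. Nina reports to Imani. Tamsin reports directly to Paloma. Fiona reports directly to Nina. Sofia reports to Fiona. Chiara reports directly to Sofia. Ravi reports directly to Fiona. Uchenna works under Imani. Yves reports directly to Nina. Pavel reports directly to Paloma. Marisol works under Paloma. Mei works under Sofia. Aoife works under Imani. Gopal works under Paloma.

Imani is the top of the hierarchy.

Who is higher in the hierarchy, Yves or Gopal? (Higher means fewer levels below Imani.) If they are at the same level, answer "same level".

same level

Both Yves and Gopal are 2 levels below Imani.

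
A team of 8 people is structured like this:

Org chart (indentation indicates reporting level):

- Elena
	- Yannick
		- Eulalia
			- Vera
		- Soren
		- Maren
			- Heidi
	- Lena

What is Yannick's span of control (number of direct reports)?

3

Yannick directly manages Eulalia, Soren, Maren. That is 3 direct reports.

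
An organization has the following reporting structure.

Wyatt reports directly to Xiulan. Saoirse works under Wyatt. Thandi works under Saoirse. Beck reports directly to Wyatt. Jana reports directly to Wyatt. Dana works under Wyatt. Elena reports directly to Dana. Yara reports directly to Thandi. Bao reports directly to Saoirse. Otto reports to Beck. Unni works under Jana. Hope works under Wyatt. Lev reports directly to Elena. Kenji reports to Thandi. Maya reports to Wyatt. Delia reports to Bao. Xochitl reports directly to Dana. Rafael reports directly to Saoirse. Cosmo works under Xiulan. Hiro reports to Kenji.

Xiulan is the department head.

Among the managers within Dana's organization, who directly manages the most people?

Dana

Direct-report counts within Dana's organization: Dana has 2; Elena has 1. The largest is 2, held by Dana.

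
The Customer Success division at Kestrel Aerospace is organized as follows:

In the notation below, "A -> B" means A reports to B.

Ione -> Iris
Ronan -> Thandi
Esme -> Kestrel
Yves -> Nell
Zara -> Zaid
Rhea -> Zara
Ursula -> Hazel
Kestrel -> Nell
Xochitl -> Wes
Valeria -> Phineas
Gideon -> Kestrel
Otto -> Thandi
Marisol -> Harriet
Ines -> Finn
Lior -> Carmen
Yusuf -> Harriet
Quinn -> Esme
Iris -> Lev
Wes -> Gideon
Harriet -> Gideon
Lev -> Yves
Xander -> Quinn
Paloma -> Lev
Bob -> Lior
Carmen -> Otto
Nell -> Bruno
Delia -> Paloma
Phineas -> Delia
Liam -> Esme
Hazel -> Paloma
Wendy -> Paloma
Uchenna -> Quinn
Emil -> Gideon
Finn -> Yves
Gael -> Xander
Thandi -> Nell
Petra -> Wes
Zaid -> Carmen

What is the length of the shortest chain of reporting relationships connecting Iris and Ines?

4

Iris is 2 levels below Yves, and Ines is 2 levels below Yves (their lowest common manager). The shortest path runs up from Iris to Yves and back down to Ines: 2 + 2 = 4 links.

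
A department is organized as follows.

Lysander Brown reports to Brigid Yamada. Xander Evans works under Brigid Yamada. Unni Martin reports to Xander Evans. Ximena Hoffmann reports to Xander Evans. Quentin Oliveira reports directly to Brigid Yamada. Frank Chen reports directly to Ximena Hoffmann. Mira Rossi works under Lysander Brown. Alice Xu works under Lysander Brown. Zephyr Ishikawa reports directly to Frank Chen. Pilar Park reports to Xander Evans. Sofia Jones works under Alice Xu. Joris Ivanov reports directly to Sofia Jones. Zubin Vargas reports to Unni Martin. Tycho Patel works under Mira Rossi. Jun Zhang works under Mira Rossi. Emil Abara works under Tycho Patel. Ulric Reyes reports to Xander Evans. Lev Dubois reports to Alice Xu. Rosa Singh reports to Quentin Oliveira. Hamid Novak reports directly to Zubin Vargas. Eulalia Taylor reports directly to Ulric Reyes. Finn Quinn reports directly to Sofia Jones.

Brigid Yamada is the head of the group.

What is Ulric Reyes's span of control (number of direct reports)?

1

Ulric Reyes directly manages Eulalia Taylor. That is 1 direct report.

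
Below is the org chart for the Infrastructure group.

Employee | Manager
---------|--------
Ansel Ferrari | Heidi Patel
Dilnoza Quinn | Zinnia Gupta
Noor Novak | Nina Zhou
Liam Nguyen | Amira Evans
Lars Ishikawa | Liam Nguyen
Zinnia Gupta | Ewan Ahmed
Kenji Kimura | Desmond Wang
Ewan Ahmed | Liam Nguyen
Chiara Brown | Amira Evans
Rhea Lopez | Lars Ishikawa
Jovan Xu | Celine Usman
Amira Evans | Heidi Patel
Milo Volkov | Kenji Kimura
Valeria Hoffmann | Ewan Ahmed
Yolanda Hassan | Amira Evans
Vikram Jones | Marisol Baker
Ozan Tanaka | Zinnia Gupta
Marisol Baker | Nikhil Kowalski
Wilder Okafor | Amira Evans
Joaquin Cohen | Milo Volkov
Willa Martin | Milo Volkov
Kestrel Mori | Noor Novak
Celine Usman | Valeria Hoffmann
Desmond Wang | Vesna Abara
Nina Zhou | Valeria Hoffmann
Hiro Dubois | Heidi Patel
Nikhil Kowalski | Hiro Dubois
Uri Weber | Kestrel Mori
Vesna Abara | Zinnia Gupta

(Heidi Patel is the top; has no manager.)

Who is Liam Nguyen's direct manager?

Liam Nguyen reports directly to Amira Evans.

Amira Evans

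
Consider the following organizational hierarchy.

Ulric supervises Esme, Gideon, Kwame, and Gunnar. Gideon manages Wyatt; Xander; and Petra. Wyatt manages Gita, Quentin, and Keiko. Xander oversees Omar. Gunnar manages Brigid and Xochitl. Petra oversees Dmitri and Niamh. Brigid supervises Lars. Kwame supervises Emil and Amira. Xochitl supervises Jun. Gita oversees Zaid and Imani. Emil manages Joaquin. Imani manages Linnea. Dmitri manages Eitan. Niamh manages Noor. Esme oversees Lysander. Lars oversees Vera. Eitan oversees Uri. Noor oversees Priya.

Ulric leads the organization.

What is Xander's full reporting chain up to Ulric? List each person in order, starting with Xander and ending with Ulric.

Xander reports to Gideon. Gideon reports to Ulric. Ulric is at the top.

Xander -> Gideon -> Ulric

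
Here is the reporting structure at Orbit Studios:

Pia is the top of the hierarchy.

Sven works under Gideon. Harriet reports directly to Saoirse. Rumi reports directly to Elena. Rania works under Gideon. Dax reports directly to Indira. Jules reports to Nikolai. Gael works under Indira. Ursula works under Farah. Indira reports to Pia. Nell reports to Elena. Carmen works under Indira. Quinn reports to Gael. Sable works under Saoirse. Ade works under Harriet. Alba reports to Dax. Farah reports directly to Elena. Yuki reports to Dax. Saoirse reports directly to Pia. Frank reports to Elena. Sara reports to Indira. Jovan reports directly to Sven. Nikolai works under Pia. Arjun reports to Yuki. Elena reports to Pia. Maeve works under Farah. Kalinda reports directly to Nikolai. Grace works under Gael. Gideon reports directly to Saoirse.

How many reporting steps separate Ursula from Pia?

Chain from Ursula up to Pia: Ursula → Farah → Elena → Pia. That is 3 steps up, so Ursula is 3 levels below Pia.

3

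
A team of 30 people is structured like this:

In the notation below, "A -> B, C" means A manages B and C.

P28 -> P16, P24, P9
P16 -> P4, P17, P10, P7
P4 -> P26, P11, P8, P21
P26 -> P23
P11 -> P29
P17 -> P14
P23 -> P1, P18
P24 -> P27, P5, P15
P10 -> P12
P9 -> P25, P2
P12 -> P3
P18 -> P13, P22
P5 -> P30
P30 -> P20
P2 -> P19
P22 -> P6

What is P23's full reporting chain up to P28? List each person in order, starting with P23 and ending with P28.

P23 -> P26 -> P4 -> P16 -> P28

P23 reports to P26. P26 reports to P4. P4 reports to P16. P16 reports to P28. P28 is at the top.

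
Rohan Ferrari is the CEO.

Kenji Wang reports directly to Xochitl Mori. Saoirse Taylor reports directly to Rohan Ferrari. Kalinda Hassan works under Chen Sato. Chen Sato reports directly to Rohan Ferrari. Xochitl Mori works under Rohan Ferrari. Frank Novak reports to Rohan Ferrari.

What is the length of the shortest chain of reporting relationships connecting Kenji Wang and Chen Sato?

Kenji Wang is 2 levels below Rohan Ferrari, and Chen Sato is 1 level below Rohan Ferrari (their lowest common manager). The shortest path runs up from Kenji Wang to Rohan Ferrari and back down to Chen Sato: 2 + 1 = 3 links.

3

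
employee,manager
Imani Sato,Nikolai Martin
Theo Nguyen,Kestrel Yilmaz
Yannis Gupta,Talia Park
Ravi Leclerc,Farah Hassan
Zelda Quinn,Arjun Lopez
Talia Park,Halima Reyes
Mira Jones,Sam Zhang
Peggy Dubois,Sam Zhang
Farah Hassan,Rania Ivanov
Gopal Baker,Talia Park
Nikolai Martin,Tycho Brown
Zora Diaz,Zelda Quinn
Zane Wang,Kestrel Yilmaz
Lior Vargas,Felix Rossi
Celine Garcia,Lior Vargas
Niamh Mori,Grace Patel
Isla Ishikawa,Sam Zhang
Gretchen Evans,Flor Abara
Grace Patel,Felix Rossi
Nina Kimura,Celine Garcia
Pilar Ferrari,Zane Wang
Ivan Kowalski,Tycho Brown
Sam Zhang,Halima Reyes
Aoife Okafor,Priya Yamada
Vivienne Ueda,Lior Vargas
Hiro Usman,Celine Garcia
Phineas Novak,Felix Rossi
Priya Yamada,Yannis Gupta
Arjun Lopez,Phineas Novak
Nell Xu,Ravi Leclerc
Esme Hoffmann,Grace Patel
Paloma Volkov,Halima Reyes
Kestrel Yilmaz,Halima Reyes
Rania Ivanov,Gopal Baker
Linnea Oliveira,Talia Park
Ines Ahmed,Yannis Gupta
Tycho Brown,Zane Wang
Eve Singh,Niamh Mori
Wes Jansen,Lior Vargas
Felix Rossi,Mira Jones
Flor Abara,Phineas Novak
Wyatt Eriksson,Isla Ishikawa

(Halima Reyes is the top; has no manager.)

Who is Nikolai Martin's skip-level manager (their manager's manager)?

Nikolai Martin reports to Tycho Brown, and Tycho Brown reports to Zane Wang. So Nikolai Martin's skip-level manager is Zane Wang.

Zane Wang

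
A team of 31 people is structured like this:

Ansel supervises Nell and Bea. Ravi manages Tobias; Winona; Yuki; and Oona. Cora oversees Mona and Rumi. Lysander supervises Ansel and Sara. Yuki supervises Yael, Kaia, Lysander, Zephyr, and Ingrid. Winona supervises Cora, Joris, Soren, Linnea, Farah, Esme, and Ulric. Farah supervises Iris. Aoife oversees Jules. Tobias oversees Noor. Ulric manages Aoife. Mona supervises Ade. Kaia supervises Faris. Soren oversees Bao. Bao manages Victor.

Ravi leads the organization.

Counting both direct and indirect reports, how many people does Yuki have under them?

10

Yuki directly manages Yael, Kaia, Lysander, Zephyr, Ingrid. Yael has no reports. Under Kaia: Faris (1). Under Lysander: Sara, Ansel, Bea, Nell (4). Zephyr has no reports. Ingrid has no reports. So Yuki's organization is 5 direct reports plus everyone under them: 1 + 2 + 5 + 1 + 1 = 10.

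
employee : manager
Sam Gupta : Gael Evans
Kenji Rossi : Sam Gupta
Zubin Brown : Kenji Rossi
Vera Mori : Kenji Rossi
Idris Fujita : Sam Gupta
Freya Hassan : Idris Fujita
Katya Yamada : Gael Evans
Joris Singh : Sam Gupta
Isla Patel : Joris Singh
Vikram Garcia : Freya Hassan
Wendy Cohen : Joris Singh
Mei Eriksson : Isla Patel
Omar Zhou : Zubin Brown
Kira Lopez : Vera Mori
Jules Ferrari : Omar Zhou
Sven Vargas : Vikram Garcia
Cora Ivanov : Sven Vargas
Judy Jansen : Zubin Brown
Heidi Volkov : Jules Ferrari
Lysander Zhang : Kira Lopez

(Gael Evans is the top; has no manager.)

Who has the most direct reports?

Direct-report counts: Gael Evans has 2; Sam Gupta has 3; Joris Singh has 2; Isla Patel has 1; Idris Fujita has 1; Freya Hassan has 1; Vikram Garcia has 1; Sven Vargas has 1; Kenji Rossi has 2; Vera Mori has 1; Kira Lopez has 1; Zubin Brown has 2; Omar Zhou has 1; Jules Ferrari has 1. The largest is 3, held by Sam Gupta.

Sam Gupta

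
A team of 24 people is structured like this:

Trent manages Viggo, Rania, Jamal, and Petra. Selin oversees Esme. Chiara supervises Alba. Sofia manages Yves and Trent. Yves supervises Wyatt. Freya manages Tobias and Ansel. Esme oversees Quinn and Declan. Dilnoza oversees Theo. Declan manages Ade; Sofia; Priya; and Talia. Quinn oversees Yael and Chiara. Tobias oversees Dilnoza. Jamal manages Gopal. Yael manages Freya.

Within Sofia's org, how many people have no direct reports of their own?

The people in Sofia's organization with no one reporting to them are Wyatt, Petra, Gopal, Rania, Viggo. That is 5.

5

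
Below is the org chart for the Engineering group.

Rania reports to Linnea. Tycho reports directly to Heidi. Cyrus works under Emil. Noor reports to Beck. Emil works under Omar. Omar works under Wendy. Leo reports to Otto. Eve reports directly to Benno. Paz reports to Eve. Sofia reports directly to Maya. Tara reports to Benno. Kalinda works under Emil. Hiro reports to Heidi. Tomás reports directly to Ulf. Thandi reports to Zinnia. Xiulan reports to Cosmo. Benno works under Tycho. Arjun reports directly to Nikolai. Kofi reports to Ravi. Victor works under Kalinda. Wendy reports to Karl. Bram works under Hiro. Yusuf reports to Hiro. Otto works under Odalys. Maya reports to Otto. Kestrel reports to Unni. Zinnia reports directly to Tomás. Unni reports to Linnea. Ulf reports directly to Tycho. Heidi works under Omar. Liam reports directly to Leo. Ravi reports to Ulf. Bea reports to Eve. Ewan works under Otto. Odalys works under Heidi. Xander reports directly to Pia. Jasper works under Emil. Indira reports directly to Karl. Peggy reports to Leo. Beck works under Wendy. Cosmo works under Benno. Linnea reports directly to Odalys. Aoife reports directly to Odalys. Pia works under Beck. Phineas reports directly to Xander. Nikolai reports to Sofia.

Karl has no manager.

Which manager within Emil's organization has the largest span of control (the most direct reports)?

Emil

Direct-report counts within Emil's organization: Emil has 3; Kalinda has 1. The largest is 3, held by Emil.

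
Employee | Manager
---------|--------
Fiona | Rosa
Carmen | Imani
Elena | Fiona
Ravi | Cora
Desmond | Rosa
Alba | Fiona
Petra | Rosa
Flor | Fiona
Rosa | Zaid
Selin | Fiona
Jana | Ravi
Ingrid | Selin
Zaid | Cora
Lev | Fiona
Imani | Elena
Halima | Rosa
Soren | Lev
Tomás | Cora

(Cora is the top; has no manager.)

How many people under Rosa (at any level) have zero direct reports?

The people in Rosa's organization with no one reporting to them are Halima, Desmond, Petra, Soren, Flor, Carmen, Ingrid, Alba. That is 8.

8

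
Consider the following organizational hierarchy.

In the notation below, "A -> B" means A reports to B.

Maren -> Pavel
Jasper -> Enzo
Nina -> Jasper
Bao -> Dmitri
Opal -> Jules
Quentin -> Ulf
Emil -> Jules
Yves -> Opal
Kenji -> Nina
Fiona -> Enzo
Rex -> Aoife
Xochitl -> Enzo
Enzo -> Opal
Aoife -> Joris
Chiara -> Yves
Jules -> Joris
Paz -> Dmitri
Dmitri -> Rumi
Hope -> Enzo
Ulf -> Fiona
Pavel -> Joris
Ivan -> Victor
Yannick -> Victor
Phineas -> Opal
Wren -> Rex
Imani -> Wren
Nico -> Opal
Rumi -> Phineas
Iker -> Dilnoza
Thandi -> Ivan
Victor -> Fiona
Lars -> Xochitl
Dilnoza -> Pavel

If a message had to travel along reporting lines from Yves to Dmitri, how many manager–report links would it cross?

4

Yves is 1 level below Opal, and Dmitri is 3 levels below Opal (their lowest common manager). The shortest path runs up from Yves to Opal and back down to Dmitri: 1 + 3 = 4 links.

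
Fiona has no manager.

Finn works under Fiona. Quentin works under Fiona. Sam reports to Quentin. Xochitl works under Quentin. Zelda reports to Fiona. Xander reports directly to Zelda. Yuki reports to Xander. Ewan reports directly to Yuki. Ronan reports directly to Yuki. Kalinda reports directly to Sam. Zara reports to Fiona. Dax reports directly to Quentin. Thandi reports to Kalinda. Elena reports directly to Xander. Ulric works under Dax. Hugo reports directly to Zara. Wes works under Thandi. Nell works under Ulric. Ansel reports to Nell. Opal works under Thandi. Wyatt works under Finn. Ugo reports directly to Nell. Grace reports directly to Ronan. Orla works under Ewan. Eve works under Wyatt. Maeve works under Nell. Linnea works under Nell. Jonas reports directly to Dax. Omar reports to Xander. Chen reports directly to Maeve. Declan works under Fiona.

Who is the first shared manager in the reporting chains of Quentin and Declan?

Fiona

Quentin's chain of managers is Fiona. Declan's chain of managers is Fiona. The first manager that appears in both chains is Fiona.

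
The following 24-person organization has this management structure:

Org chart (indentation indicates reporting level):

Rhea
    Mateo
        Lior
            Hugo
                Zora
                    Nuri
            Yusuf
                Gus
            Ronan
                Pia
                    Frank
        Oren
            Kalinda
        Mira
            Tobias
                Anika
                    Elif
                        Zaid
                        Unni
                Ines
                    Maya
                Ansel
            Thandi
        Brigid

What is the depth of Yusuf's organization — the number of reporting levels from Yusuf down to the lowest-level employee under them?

The longest chain under Yusuf runs Yusuf → Gus, which is 1 level below Yusuf.

1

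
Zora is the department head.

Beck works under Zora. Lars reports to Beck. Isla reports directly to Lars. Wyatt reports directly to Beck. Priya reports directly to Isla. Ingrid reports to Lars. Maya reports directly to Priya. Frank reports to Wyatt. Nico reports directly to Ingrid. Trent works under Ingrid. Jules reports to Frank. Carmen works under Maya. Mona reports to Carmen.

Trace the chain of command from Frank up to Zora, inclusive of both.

Frank -> Wyatt -> Beck -> Zora

Frank reports to Wyatt. Wyatt reports to Beck. Beck reports to Zora. Zora is at the top.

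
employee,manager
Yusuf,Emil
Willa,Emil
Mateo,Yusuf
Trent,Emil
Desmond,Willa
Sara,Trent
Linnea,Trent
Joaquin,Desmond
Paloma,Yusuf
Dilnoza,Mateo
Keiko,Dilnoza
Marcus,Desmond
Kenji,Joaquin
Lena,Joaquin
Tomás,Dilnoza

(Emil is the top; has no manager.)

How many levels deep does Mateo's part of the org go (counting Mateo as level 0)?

2

The longest chain under Mateo runs Mateo → Dilnoza → Tomás, which is 2 levels below Mateo.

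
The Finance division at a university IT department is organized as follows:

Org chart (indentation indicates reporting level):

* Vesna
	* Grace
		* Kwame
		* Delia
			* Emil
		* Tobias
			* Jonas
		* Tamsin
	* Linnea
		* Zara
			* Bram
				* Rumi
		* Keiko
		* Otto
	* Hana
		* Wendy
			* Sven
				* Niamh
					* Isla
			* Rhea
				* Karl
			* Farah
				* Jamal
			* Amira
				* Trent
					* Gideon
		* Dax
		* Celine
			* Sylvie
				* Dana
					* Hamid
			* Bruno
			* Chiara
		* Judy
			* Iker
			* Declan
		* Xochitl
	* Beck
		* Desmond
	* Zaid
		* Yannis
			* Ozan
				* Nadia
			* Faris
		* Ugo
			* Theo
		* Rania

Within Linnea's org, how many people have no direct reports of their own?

3

The people in Linnea's organization with no one reporting to them are Otto, Keiko, Rumi. That is 3.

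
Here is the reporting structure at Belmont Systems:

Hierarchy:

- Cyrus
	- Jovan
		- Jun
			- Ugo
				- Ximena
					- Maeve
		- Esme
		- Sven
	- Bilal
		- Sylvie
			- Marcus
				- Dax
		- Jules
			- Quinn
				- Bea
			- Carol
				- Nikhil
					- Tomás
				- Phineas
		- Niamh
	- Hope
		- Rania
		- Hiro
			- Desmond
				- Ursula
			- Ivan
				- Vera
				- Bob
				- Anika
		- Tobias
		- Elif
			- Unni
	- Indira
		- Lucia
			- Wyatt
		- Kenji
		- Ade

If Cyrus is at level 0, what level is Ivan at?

3

Chain from Ivan up to Cyrus: Ivan → Hiro → Hope → Cyrus. That is 3 steps up, so Ivan is 3 levels below Cyrus.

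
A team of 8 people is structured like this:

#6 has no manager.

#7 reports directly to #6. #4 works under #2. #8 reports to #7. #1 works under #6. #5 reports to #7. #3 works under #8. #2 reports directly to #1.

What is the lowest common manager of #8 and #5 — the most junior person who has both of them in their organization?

#7

#8's chain of managers is #7, #6. #5's chain of managers is #7, #6. The first manager that appears in both chains is #7.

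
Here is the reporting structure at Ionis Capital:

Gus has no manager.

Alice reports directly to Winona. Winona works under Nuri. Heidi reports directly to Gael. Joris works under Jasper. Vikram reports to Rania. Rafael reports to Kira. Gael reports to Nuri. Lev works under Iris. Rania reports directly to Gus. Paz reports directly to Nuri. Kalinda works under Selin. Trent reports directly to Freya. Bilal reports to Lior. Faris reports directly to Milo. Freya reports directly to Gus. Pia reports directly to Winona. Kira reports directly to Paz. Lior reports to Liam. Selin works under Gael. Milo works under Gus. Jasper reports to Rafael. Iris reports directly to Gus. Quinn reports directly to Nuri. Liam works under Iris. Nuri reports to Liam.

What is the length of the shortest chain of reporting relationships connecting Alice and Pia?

Alice is 1 level below Winona, and Pia is 1 level below Winona (their lowest common manager). The shortest path runs up from Alice to Winona and back down to Pia: 1 + 1 = 2 links.

2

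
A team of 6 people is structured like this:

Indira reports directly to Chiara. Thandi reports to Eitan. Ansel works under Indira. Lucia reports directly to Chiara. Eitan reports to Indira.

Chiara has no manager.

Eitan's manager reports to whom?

Chiara

Eitan reports to Indira, and Indira reports to Chiara. So Eitan's skip-level manager is Chiara.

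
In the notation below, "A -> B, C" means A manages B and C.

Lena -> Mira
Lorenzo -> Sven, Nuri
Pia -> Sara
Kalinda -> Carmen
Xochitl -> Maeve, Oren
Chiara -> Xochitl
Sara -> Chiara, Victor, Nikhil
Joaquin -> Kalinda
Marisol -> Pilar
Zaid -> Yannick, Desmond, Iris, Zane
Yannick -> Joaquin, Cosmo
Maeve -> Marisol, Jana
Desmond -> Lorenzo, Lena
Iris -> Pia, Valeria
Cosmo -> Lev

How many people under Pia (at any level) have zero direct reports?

5

The people in Pia's organization with no one reporting to them are Nikhil, Victor, Oren, Jana, Pilar. That is 5.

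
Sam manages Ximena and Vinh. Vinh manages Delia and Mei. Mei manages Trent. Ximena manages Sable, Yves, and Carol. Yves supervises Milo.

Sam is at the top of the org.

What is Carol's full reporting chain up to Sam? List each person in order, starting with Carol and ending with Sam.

Carol reports to Ximena. Ximena reports to Sam. Sam is at the top.

Carol -> Ximena -> Sam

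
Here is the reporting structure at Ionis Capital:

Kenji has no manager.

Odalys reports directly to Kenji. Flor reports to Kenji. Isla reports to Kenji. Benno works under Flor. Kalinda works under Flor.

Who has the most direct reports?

Direct-report counts: Kenji has 3; Flor has 2. The largest is 3, held by Kenji.

Kenji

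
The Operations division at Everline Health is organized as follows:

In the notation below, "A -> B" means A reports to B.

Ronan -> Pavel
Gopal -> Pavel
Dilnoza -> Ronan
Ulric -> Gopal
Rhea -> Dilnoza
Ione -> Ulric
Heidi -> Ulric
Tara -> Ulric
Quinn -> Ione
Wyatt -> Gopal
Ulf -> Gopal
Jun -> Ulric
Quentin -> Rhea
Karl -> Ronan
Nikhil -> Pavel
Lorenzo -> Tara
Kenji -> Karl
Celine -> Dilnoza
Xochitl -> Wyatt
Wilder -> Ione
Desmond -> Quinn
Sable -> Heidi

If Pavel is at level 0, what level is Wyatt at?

2

Chain from Wyatt up to Pavel: Wyatt → Gopal → Pavel. That is 2 steps up, so Wyatt is 2 levels below Pavel.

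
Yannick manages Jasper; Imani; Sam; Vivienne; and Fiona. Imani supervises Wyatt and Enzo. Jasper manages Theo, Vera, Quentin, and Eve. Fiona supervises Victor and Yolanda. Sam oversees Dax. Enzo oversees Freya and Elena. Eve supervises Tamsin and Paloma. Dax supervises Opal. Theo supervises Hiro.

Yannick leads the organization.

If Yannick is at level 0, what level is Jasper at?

Chain from Jasper up to Yannick: Jasper → Yannick. That is 1 step up, so Jasper is 1 level below Yannick.

1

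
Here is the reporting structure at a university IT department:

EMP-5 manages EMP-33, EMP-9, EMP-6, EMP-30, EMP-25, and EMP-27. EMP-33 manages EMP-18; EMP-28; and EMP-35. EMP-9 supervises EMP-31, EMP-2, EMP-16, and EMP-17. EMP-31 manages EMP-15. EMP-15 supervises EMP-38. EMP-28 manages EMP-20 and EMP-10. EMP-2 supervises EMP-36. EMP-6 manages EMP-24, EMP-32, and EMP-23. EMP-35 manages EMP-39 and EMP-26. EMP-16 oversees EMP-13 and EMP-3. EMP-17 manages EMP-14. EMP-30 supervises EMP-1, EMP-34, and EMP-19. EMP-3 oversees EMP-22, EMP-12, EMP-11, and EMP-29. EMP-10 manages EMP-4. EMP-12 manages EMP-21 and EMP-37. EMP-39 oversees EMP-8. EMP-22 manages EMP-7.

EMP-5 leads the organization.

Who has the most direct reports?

Direct-report counts: EMP-5 has 6; EMP-30 has 3; EMP-6 has 3; EMP-9 has 4; EMP-17 has 1; EMP-16 has 2; EMP-3 has 4; EMP-22 has 1; EMP-12 has 2; EMP-2 has 1; EMP-31 has 1; EMP-15 has 1; EMP-33 has 3; EMP-35 has 2; EMP-39 has 1; EMP-28 has 2; EMP-10 has 1. The largest is 6, held by EMP-5.

EMP-5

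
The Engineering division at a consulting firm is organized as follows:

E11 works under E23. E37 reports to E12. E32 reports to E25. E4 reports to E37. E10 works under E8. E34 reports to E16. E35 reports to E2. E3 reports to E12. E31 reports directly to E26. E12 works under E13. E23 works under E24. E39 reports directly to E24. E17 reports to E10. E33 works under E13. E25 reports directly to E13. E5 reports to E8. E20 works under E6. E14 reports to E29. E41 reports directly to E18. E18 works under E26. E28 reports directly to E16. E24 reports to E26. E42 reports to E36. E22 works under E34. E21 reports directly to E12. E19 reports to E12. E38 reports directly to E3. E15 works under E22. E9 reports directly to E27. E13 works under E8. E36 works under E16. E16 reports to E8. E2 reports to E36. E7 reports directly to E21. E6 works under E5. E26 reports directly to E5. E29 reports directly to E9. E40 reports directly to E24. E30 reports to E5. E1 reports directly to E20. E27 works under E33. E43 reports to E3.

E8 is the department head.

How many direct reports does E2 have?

E2 directly manages E35. That is 1 direct report.

1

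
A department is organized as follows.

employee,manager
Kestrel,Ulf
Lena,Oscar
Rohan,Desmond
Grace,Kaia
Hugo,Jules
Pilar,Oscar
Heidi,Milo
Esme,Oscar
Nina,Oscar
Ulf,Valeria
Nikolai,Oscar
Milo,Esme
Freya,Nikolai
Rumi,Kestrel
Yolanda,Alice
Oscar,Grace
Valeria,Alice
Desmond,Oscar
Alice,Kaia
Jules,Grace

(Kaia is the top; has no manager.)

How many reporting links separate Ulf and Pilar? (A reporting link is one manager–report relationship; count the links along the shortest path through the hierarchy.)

6

Ulf is 3 levels below Kaia, and Pilar is 3 levels below Kaia (their lowest common manager). The shortest path runs up from Ulf to Kaia and back down to Pilar: 3 + 3 = 6 links.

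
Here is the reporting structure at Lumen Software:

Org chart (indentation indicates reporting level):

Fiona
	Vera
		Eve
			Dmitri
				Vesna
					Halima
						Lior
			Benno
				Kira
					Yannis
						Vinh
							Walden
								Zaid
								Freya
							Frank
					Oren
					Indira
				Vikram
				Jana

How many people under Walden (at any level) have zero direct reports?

2

The people in Walden's organization with no one reporting to them are Freya, Zaid. That is 2.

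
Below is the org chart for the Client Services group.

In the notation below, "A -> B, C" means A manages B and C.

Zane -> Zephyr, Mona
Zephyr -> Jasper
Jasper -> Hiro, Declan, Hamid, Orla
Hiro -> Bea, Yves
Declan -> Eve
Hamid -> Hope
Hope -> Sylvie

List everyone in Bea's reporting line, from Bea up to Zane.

Bea reports to Hiro. Hiro reports to Jasper. Jasper reports to Zephyr. Zephyr reports to Zane. Zane is at the top.

Bea -> Hiro -> Jasper -> Zephyr -> Zane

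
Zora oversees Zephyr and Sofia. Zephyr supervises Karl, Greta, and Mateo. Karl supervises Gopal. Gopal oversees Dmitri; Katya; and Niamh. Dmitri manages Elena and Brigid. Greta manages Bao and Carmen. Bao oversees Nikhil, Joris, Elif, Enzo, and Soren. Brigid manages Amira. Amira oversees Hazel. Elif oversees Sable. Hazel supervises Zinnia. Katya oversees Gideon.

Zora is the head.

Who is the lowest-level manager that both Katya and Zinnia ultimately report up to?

Katya's chain of managers is Gopal, Karl, Zephyr, Zora. Zinnia's chain of managers is Hazel, Amira, Brigid, Dmitri, Gopal, Karl, Zephyr, Zora. The first manager that appears in both chains is Gopal.

Gopal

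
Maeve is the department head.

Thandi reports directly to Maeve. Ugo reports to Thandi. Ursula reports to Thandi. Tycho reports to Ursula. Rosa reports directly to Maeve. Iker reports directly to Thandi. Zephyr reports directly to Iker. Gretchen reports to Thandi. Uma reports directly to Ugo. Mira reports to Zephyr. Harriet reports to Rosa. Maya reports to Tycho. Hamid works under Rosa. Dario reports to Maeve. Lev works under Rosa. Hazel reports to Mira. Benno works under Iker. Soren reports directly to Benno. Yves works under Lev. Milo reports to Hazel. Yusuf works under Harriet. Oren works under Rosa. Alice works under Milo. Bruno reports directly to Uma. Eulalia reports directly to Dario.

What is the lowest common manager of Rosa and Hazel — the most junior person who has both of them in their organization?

Rosa's chain of managers is Maeve. Hazel's chain of managers is Mira, Zephyr, Iker, Thandi, Maeve. The first manager that appears in both chains is Maeve.

Maeve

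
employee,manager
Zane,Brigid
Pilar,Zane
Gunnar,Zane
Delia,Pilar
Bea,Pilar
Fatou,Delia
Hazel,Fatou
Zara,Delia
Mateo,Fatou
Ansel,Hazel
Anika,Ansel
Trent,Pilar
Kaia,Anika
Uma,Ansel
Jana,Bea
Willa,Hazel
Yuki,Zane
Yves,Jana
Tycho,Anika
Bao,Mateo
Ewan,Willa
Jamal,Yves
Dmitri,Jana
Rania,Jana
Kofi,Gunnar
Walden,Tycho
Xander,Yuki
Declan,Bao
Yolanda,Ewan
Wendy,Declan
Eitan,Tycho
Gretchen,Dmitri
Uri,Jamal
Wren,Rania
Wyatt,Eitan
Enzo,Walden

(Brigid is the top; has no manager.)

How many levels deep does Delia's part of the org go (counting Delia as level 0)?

7

The longest chain under Delia runs Delia → Fatou → Hazel → Ansel → Anika → Tycho → Eitan → Wyatt, which is 7 levels below Delia.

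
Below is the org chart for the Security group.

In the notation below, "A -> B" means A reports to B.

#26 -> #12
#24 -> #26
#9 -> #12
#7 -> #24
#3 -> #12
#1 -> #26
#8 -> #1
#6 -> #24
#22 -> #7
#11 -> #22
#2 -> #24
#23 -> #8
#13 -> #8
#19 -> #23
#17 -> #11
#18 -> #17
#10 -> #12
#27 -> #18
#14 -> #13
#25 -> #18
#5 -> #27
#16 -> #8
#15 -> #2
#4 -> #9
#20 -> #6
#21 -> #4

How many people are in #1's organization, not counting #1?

#1 directly manages #8. Under #8: #16, #13, #14, #23, #19 (5). That's 6 in total.

6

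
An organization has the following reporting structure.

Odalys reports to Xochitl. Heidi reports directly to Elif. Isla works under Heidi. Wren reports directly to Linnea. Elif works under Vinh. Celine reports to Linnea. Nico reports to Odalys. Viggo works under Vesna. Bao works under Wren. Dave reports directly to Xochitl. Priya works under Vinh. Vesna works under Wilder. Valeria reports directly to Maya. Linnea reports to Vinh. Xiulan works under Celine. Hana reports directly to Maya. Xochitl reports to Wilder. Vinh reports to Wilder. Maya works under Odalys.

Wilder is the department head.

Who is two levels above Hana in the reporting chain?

Hana reports to Maya, and Maya reports to Odalys. So Hana's skip-level manager is Odalys.

Odalys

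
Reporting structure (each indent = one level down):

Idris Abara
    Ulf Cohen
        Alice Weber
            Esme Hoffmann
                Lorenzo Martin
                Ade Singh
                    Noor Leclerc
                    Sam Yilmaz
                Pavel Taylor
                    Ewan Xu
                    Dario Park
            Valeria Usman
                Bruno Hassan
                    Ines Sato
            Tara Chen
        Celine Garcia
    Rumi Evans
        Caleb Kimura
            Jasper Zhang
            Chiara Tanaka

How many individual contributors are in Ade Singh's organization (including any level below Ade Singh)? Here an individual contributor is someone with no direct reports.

2

The people in Ade Singh's organization with no one reporting to them are Sam Yilmaz, Noor Leclerc. That is 2.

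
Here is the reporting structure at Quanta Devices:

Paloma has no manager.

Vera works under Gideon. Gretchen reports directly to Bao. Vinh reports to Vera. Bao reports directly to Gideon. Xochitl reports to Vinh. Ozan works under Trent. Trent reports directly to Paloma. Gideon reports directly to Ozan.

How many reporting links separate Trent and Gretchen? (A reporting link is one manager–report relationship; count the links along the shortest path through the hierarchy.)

Gretchen is in Trent's organization: the chain from Gretchen up to Trent is Gretchen → Bao → Gideon → Ozan → Trent, which is 4 links.

4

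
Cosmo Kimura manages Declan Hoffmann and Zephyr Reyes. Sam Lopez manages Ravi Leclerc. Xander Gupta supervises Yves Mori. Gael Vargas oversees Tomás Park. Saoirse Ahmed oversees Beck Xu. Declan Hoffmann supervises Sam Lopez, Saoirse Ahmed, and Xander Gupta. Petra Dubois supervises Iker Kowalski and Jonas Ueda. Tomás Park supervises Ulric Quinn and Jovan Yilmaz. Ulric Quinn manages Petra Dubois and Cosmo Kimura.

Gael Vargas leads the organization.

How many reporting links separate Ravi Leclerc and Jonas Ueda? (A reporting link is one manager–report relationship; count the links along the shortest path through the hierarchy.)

6

Ravi Leclerc is 4 levels below Ulric Quinn, and Jonas Ueda is 2 levels below Ulric Quinn (their lowest common manager). The shortest path runs up from Ravi Leclerc to Ulric Quinn and back down to Jonas Ueda: 4 + 2 = 6 links.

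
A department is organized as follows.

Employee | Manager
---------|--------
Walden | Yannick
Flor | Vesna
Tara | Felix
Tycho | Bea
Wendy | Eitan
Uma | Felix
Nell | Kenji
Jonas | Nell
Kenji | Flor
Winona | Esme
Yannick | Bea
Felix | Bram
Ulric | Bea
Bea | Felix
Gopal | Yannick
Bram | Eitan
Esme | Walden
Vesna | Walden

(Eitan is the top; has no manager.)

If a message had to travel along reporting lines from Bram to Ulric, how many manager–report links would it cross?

Ulric is in Bram's organization: the chain from Ulric up to Bram is Ulric → Bea → Felix → Bram, which is 3 links.

3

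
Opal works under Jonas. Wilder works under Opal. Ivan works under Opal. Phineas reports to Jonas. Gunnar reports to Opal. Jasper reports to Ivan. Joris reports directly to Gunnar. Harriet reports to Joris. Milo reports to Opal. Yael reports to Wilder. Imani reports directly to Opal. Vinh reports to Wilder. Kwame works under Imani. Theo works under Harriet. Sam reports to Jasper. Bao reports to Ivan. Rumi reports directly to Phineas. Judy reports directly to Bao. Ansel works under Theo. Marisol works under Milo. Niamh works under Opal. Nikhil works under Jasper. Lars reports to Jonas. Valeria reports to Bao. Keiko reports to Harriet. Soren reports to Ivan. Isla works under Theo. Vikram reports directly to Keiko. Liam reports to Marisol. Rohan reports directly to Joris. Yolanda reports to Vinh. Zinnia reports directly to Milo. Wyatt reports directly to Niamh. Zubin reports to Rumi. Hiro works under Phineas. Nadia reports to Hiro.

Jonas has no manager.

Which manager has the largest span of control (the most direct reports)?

Opal

Direct-report counts: Jonas has 3; Phineas has 2; Hiro has 1; Rumi has 1; Opal has 6; Niamh has 1; Imani has 1; Milo has 2; Marisol has 1; Gunnar has 1; Joris has 2; Harriet has 2; Keiko has 1; Theo has 2; Ivan has 3; Bao has 2; Jasper has 2; Wilder has 2; Vinh has 1. The largest is 6, held by Opal.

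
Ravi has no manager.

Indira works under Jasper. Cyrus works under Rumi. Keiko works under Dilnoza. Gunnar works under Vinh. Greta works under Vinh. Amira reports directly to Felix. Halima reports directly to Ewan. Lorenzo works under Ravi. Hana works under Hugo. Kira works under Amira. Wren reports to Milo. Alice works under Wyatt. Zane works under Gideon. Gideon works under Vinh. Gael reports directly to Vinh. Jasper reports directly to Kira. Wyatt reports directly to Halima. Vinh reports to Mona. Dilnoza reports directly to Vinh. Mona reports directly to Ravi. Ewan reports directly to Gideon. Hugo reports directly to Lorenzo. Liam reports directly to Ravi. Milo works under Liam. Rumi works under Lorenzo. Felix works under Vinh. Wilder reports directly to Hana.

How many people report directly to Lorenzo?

2

Lorenzo directly manages Hugo, Rumi. That is 2 direct reports.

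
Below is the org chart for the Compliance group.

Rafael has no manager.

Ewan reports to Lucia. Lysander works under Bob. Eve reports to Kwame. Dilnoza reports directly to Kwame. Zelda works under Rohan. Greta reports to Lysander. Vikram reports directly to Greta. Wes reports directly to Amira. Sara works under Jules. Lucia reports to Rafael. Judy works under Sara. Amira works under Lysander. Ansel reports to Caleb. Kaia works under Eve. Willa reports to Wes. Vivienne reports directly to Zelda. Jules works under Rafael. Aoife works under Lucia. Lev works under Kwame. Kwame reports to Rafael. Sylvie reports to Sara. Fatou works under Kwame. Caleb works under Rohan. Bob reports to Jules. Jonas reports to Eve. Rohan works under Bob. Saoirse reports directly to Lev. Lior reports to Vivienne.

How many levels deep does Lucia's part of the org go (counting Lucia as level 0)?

The longest chain under Lucia runs Lucia → Aoife, which is 1 level below Lucia.

1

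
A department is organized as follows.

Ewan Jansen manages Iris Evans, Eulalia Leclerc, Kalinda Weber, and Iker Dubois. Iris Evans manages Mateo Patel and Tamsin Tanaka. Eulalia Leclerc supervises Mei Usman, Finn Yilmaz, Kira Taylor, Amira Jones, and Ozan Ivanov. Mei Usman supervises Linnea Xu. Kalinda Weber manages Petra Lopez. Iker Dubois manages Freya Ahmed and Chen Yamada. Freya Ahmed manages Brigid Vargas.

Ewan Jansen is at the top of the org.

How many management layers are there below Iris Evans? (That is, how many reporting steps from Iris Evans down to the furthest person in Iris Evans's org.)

1

The longest chain under Iris Evans runs Iris Evans → Tamsin Tanaka, which is 1 level below Iris Evans.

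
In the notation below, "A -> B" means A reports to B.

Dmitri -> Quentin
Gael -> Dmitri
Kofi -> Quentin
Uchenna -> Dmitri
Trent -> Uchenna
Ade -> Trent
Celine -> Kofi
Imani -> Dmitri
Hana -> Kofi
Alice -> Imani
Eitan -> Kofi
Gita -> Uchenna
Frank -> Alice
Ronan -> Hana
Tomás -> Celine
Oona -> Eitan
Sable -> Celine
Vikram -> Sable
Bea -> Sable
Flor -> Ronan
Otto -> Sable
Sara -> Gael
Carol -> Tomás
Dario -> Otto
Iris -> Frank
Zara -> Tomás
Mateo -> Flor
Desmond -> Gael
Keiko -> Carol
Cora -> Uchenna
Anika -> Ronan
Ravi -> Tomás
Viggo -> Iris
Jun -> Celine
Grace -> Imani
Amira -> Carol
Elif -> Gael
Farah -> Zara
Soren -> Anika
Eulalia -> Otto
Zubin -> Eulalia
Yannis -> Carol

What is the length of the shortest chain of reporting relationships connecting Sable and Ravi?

3

Sable is 1 level below Celine, and Ravi is 2 levels below Celine (their lowest common manager). The shortest path runs up from Sable to Celine and back down to Ravi: 1 + 2 = 3 links.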